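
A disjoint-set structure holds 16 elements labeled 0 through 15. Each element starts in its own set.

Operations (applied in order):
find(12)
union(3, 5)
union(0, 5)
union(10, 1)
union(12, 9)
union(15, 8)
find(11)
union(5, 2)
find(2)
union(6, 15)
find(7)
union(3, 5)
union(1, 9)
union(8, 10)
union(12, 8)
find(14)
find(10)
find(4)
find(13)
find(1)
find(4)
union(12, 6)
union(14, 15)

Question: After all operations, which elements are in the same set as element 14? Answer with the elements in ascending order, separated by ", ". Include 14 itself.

Answer: 1, 6, 8, 9, 10, 12, 14, 15

Derivation:
Step 1: find(12) -> no change; set of 12 is {12}
Step 2: union(3, 5) -> merged; set of 3 now {3, 5}
Step 3: union(0, 5) -> merged; set of 0 now {0, 3, 5}
Step 4: union(10, 1) -> merged; set of 10 now {1, 10}
Step 5: union(12, 9) -> merged; set of 12 now {9, 12}
Step 6: union(15, 8) -> merged; set of 15 now {8, 15}
Step 7: find(11) -> no change; set of 11 is {11}
Step 8: union(5, 2) -> merged; set of 5 now {0, 2, 3, 5}
Step 9: find(2) -> no change; set of 2 is {0, 2, 3, 5}
Step 10: union(6, 15) -> merged; set of 6 now {6, 8, 15}
Step 11: find(7) -> no change; set of 7 is {7}
Step 12: union(3, 5) -> already same set; set of 3 now {0, 2, 3, 5}
Step 13: union(1, 9) -> merged; set of 1 now {1, 9, 10, 12}
Step 14: union(8, 10) -> merged; set of 8 now {1, 6, 8, 9, 10, 12, 15}
Step 15: union(12, 8) -> already same set; set of 12 now {1, 6, 8, 9, 10, 12, 15}
Step 16: find(14) -> no change; set of 14 is {14}
Step 17: find(10) -> no change; set of 10 is {1, 6, 8, 9, 10, 12, 15}
Step 18: find(4) -> no change; set of 4 is {4}
Step 19: find(13) -> no change; set of 13 is {13}
Step 20: find(1) -> no change; set of 1 is {1, 6, 8, 9, 10, 12, 15}
Step 21: find(4) -> no change; set of 4 is {4}
Step 22: union(12, 6) -> already same set; set of 12 now {1, 6, 8, 9, 10, 12, 15}
Step 23: union(14, 15) -> merged; set of 14 now {1, 6, 8, 9, 10, 12, 14, 15}
Component of 14: {1, 6, 8, 9, 10, 12, 14, 15}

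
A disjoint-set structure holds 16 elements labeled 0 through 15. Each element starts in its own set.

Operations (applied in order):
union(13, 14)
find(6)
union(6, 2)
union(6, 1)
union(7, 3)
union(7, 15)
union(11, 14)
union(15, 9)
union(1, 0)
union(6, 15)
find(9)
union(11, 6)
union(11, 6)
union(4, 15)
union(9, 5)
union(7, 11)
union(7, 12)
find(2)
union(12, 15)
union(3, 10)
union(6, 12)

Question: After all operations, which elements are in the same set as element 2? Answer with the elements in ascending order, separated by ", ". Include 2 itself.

Step 1: union(13, 14) -> merged; set of 13 now {13, 14}
Step 2: find(6) -> no change; set of 6 is {6}
Step 3: union(6, 2) -> merged; set of 6 now {2, 6}
Step 4: union(6, 1) -> merged; set of 6 now {1, 2, 6}
Step 5: union(7, 3) -> merged; set of 7 now {3, 7}
Step 6: union(7, 15) -> merged; set of 7 now {3, 7, 15}
Step 7: union(11, 14) -> merged; set of 11 now {11, 13, 14}
Step 8: union(15, 9) -> merged; set of 15 now {3, 7, 9, 15}
Step 9: union(1, 0) -> merged; set of 1 now {0, 1, 2, 6}
Step 10: union(6, 15) -> merged; set of 6 now {0, 1, 2, 3, 6, 7, 9, 15}
Step 11: find(9) -> no change; set of 9 is {0, 1, 2, 3, 6, 7, 9, 15}
Step 12: union(11, 6) -> merged; set of 11 now {0, 1, 2, 3, 6, 7, 9, 11, 13, 14, 15}
Step 13: union(11, 6) -> already same set; set of 11 now {0, 1, 2, 3, 6, 7, 9, 11, 13, 14, 15}
Step 14: union(4, 15) -> merged; set of 4 now {0, 1, 2, 3, 4, 6, 7, 9, 11, 13, 14, 15}
Step 15: union(9, 5) -> merged; set of 9 now {0, 1, 2, 3, 4, 5, 6, 7, 9, 11, 13, 14, 15}
Step 16: union(7, 11) -> already same set; set of 7 now {0, 1, 2, 3, 4, 5, 6, 7, 9, 11, 13, 14, 15}
Step 17: union(7, 12) -> merged; set of 7 now {0, 1, 2, 3, 4, 5, 6, 7, 9, 11, 12, 13, 14, 15}
Step 18: find(2) -> no change; set of 2 is {0, 1, 2, 3, 4, 5, 6, 7, 9, 11, 12, 13, 14, 15}
Step 19: union(12, 15) -> already same set; set of 12 now {0, 1, 2, 3, 4, 5, 6, 7, 9, 11, 12, 13, 14, 15}
Step 20: union(3, 10) -> merged; set of 3 now {0, 1, 2, 3, 4, 5, 6, 7, 9, 10, 11, 12, 13, 14, 15}
Step 21: union(6, 12) -> already same set; set of 6 now {0, 1, 2, 3, 4, 5, 6, 7, 9, 10, 11, 12, 13, 14, 15}
Component of 2: {0, 1, 2, 3, 4, 5, 6, 7, 9, 10, 11, 12, 13, 14, 15}

Answer: 0, 1, 2, 3, 4, 5, 6, 7, 9, 10, 11, 12, 13, 14, 15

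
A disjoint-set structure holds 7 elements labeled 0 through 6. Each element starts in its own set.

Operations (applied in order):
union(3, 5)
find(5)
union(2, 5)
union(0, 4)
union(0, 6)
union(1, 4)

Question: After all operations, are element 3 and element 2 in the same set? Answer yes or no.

Answer: yes

Derivation:
Step 1: union(3, 5) -> merged; set of 3 now {3, 5}
Step 2: find(5) -> no change; set of 5 is {3, 5}
Step 3: union(2, 5) -> merged; set of 2 now {2, 3, 5}
Step 4: union(0, 4) -> merged; set of 0 now {0, 4}
Step 5: union(0, 6) -> merged; set of 0 now {0, 4, 6}
Step 6: union(1, 4) -> merged; set of 1 now {0, 1, 4, 6}
Set of 3: {2, 3, 5}; 2 is a member.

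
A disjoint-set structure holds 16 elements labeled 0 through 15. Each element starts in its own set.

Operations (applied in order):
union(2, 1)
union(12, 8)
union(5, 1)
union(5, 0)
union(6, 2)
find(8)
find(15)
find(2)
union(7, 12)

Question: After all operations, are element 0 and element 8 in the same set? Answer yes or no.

Step 1: union(2, 1) -> merged; set of 2 now {1, 2}
Step 2: union(12, 8) -> merged; set of 12 now {8, 12}
Step 3: union(5, 1) -> merged; set of 5 now {1, 2, 5}
Step 4: union(5, 0) -> merged; set of 5 now {0, 1, 2, 5}
Step 5: union(6, 2) -> merged; set of 6 now {0, 1, 2, 5, 6}
Step 6: find(8) -> no change; set of 8 is {8, 12}
Step 7: find(15) -> no change; set of 15 is {15}
Step 8: find(2) -> no change; set of 2 is {0, 1, 2, 5, 6}
Step 9: union(7, 12) -> merged; set of 7 now {7, 8, 12}
Set of 0: {0, 1, 2, 5, 6}; 8 is not a member.

Answer: no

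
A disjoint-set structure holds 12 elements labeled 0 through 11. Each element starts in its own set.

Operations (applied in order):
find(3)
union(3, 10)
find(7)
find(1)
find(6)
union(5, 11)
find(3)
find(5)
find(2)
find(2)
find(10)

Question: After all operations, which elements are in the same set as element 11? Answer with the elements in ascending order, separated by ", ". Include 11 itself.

Answer: 5, 11

Derivation:
Step 1: find(3) -> no change; set of 3 is {3}
Step 2: union(3, 10) -> merged; set of 3 now {3, 10}
Step 3: find(7) -> no change; set of 7 is {7}
Step 4: find(1) -> no change; set of 1 is {1}
Step 5: find(6) -> no change; set of 6 is {6}
Step 6: union(5, 11) -> merged; set of 5 now {5, 11}
Step 7: find(3) -> no change; set of 3 is {3, 10}
Step 8: find(5) -> no change; set of 5 is {5, 11}
Step 9: find(2) -> no change; set of 2 is {2}
Step 10: find(2) -> no change; set of 2 is {2}
Step 11: find(10) -> no change; set of 10 is {3, 10}
Component of 11: {5, 11}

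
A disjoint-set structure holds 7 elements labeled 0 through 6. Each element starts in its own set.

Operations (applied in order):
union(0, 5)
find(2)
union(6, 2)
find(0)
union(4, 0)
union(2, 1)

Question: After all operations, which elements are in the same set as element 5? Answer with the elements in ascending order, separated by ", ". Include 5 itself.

Answer: 0, 4, 5

Derivation:
Step 1: union(0, 5) -> merged; set of 0 now {0, 5}
Step 2: find(2) -> no change; set of 2 is {2}
Step 3: union(6, 2) -> merged; set of 6 now {2, 6}
Step 4: find(0) -> no change; set of 0 is {0, 5}
Step 5: union(4, 0) -> merged; set of 4 now {0, 4, 5}
Step 6: union(2, 1) -> merged; set of 2 now {1, 2, 6}
Component of 5: {0, 4, 5}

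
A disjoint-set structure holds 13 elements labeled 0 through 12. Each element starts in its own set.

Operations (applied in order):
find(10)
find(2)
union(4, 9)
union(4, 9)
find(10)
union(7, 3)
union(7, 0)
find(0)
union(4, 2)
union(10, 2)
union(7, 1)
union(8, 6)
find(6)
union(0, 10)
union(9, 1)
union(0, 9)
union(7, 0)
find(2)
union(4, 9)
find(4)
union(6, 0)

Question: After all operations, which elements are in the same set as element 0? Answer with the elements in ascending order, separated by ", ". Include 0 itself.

Step 1: find(10) -> no change; set of 10 is {10}
Step 2: find(2) -> no change; set of 2 is {2}
Step 3: union(4, 9) -> merged; set of 4 now {4, 9}
Step 4: union(4, 9) -> already same set; set of 4 now {4, 9}
Step 5: find(10) -> no change; set of 10 is {10}
Step 6: union(7, 3) -> merged; set of 7 now {3, 7}
Step 7: union(7, 0) -> merged; set of 7 now {0, 3, 7}
Step 8: find(0) -> no change; set of 0 is {0, 3, 7}
Step 9: union(4, 2) -> merged; set of 4 now {2, 4, 9}
Step 10: union(10, 2) -> merged; set of 10 now {2, 4, 9, 10}
Step 11: union(7, 1) -> merged; set of 7 now {0, 1, 3, 7}
Step 12: union(8, 6) -> merged; set of 8 now {6, 8}
Step 13: find(6) -> no change; set of 6 is {6, 8}
Step 14: union(0, 10) -> merged; set of 0 now {0, 1, 2, 3, 4, 7, 9, 10}
Step 15: union(9, 1) -> already same set; set of 9 now {0, 1, 2, 3, 4, 7, 9, 10}
Step 16: union(0, 9) -> already same set; set of 0 now {0, 1, 2, 3, 4, 7, 9, 10}
Step 17: union(7, 0) -> already same set; set of 7 now {0, 1, 2, 3, 4, 7, 9, 10}
Step 18: find(2) -> no change; set of 2 is {0, 1, 2, 3, 4, 7, 9, 10}
Step 19: union(4, 9) -> already same set; set of 4 now {0, 1, 2, 3, 4, 7, 9, 10}
Step 20: find(4) -> no change; set of 4 is {0, 1, 2, 3, 4, 7, 9, 10}
Step 21: union(6, 0) -> merged; set of 6 now {0, 1, 2, 3, 4, 6, 7, 8, 9, 10}
Component of 0: {0, 1, 2, 3, 4, 6, 7, 8, 9, 10}

Answer: 0, 1, 2, 3, 4, 6, 7, 8, 9, 10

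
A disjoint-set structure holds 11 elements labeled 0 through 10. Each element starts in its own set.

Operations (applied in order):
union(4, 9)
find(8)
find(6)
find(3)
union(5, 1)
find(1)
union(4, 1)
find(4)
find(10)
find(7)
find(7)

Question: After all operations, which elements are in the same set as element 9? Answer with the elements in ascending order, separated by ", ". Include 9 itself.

Step 1: union(4, 9) -> merged; set of 4 now {4, 9}
Step 2: find(8) -> no change; set of 8 is {8}
Step 3: find(6) -> no change; set of 6 is {6}
Step 4: find(3) -> no change; set of 3 is {3}
Step 5: union(5, 1) -> merged; set of 5 now {1, 5}
Step 6: find(1) -> no change; set of 1 is {1, 5}
Step 7: union(4, 1) -> merged; set of 4 now {1, 4, 5, 9}
Step 8: find(4) -> no change; set of 4 is {1, 4, 5, 9}
Step 9: find(10) -> no change; set of 10 is {10}
Step 10: find(7) -> no change; set of 7 is {7}
Step 11: find(7) -> no change; set of 7 is {7}
Component of 9: {1, 4, 5, 9}

Answer: 1, 4, 5, 9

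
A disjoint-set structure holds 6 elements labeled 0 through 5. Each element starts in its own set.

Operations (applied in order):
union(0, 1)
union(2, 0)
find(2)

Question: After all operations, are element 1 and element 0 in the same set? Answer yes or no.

Answer: yes

Derivation:
Step 1: union(0, 1) -> merged; set of 0 now {0, 1}
Step 2: union(2, 0) -> merged; set of 2 now {0, 1, 2}
Step 3: find(2) -> no change; set of 2 is {0, 1, 2}
Set of 1: {0, 1, 2}; 0 is a member.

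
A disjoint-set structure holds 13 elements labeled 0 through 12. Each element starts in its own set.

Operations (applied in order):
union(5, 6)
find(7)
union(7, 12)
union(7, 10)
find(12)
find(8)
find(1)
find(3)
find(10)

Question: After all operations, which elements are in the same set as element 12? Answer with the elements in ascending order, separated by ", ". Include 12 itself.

Answer: 7, 10, 12

Derivation:
Step 1: union(5, 6) -> merged; set of 5 now {5, 6}
Step 2: find(7) -> no change; set of 7 is {7}
Step 3: union(7, 12) -> merged; set of 7 now {7, 12}
Step 4: union(7, 10) -> merged; set of 7 now {7, 10, 12}
Step 5: find(12) -> no change; set of 12 is {7, 10, 12}
Step 6: find(8) -> no change; set of 8 is {8}
Step 7: find(1) -> no change; set of 1 is {1}
Step 8: find(3) -> no change; set of 3 is {3}
Step 9: find(10) -> no change; set of 10 is {7, 10, 12}
Component of 12: {7, 10, 12}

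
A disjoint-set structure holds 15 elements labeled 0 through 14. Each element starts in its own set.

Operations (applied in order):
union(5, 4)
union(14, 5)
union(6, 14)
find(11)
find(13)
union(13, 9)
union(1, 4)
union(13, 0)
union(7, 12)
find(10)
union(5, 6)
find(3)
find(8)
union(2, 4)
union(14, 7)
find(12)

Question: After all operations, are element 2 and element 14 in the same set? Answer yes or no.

Answer: yes

Derivation:
Step 1: union(5, 4) -> merged; set of 5 now {4, 5}
Step 2: union(14, 5) -> merged; set of 14 now {4, 5, 14}
Step 3: union(6, 14) -> merged; set of 6 now {4, 5, 6, 14}
Step 4: find(11) -> no change; set of 11 is {11}
Step 5: find(13) -> no change; set of 13 is {13}
Step 6: union(13, 9) -> merged; set of 13 now {9, 13}
Step 7: union(1, 4) -> merged; set of 1 now {1, 4, 5, 6, 14}
Step 8: union(13, 0) -> merged; set of 13 now {0, 9, 13}
Step 9: union(7, 12) -> merged; set of 7 now {7, 12}
Step 10: find(10) -> no change; set of 10 is {10}
Step 11: union(5, 6) -> already same set; set of 5 now {1, 4, 5, 6, 14}
Step 12: find(3) -> no change; set of 3 is {3}
Step 13: find(8) -> no change; set of 8 is {8}
Step 14: union(2, 4) -> merged; set of 2 now {1, 2, 4, 5, 6, 14}
Step 15: union(14, 7) -> merged; set of 14 now {1, 2, 4, 5, 6, 7, 12, 14}
Step 16: find(12) -> no change; set of 12 is {1, 2, 4, 5, 6, 7, 12, 14}
Set of 2: {1, 2, 4, 5, 6, 7, 12, 14}; 14 is a member.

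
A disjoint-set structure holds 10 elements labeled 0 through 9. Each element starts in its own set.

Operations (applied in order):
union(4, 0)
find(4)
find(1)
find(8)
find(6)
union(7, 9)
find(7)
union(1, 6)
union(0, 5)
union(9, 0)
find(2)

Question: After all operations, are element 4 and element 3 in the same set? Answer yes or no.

Answer: no

Derivation:
Step 1: union(4, 0) -> merged; set of 4 now {0, 4}
Step 2: find(4) -> no change; set of 4 is {0, 4}
Step 3: find(1) -> no change; set of 1 is {1}
Step 4: find(8) -> no change; set of 8 is {8}
Step 5: find(6) -> no change; set of 6 is {6}
Step 6: union(7, 9) -> merged; set of 7 now {7, 9}
Step 7: find(7) -> no change; set of 7 is {7, 9}
Step 8: union(1, 6) -> merged; set of 1 now {1, 6}
Step 9: union(0, 5) -> merged; set of 0 now {0, 4, 5}
Step 10: union(9, 0) -> merged; set of 9 now {0, 4, 5, 7, 9}
Step 11: find(2) -> no change; set of 2 is {2}
Set of 4: {0, 4, 5, 7, 9}; 3 is not a member.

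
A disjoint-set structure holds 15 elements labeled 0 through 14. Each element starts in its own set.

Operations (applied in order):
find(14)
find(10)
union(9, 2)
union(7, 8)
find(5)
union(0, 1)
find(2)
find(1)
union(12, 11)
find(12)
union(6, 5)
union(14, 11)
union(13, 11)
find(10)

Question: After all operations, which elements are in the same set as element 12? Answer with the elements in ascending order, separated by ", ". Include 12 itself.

Answer: 11, 12, 13, 14

Derivation:
Step 1: find(14) -> no change; set of 14 is {14}
Step 2: find(10) -> no change; set of 10 is {10}
Step 3: union(9, 2) -> merged; set of 9 now {2, 9}
Step 4: union(7, 8) -> merged; set of 7 now {7, 8}
Step 5: find(5) -> no change; set of 5 is {5}
Step 6: union(0, 1) -> merged; set of 0 now {0, 1}
Step 7: find(2) -> no change; set of 2 is {2, 9}
Step 8: find(1) -> no change; set of 1 is {0, 1}
Step 9: union(12, 11) -> merged; set of 12 now {11, 12}
Step 10: find(12) -> no change; set of 12 is {11, 12}
Step 11: union(6, 5) -> merged; set of 6 now {5, 6}
Step 12: union(14, 11) -> merged; set of 14 now {11, 12, 14}
Step 13: union(13, 11) -> merged; set of 13 now {11, 12, 13, 14}
Step 14: find(10) -> no change; set of 10 is {10}
Component of 12: {11, 12, 13, 14}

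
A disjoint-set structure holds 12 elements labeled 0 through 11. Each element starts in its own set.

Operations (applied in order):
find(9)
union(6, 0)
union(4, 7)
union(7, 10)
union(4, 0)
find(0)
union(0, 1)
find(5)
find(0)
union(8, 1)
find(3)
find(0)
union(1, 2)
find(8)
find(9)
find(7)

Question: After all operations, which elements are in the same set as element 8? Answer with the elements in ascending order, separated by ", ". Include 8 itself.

Answer: 0, 1, 2, 4, 6, 7, 8, 10

Derivation:
Step 1: find(9) -> no change; set of 9 is {9}
Step 2: union(6, 0) -> merged; set of 6 now {0, 6}
Step 3: union(4, 7) -> merged; set of 4 now {4, 7}
Step 4: union(7, 10) -> merged; set of 7 now {4, 7, 10}
Step 5: union(4, 0) -> merged; set of 4 now {0, 4, 6, 7, 10}
Step 6: find(0) -> no change; set of 0 is {0, 4, 6, 7, 10}
Step 7: union(0, 1) -> merged; set of 0 now {0, 1, 4, 6, 7, 10}
Step 8: find(5) -> no change; set of 5 is {5}
Step 9: find(0) -> no change; set of 0 is {0, 1, 4, 6, 7, 10}
Step 10: union(8, 1) -> merged; set of 8 now {0, 1, 4, 6, 7, 8, 10}
Step 11: find(3) -> no change; set of 3 is {3}
Step 12: find(0) -> no change; set of 0 is {0, 1, 4, 6, 7, 8, 10}
Step 13: union(1, 2) -> merged; set of 1 now {0, 1, 2, 4, 6, 7, 8, 10}
Step 14: find(8) -> no change; set of 8 is {0, 1, 2, 4, 6, 7, 8, 10}
Step 15: find(9) -> no change; set of 9 is {9}
Step 16: find(7) -> no change; set of 7 is {0, 1, 2, 4, 6, 7, 8, 10}
Component of 8: {0, 1, 2, 4, 6, 7, 8, 10}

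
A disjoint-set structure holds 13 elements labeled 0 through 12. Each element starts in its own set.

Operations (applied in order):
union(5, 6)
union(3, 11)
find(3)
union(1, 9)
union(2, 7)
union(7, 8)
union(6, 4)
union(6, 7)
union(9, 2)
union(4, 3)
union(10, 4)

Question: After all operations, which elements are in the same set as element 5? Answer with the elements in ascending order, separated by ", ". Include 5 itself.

Answer: 1, 2, 3, 4, 5, 6, 7, 8, 9, 10, 11

Derivation:
Step 1: union(5, 6) -> merged; set of 5 now {5, 6}
Step 2: union(3, 11) -> merged; set of 3 now {3, 11}
Step 3: find(3) -> no change; set of 3 is {3, 11}
Step 4: union(1, 9) -> merged; set of 1 now {1, 9}
Step 5: union(2, 7) -> merged; set of 2 now {2, 7}
Step 6: union(7, 8) -> merged; set of 7 now {2, 7, 8}
Step 7: union(6, 4) -> merged; set of 6 now {4, 5, 6}
Step 8: union(6, 7) -> merged; set of 6 now {2, 4, 5, 6, 7, 8}
Step 9: union(9, 2) -> merged; set of 9 now {1, 2, 4, 5, 6, 7, 8, 9}
Step 10: union(4, 3) -> merged; set of 4 now {1, 2, 3, 4, 5, 6, 7, 8, 9, 11}
Step 11: union(10, 4) -> merged; set of 10 now {1, 2, 3, 4, 5, 6, 7, 8, 9, 10, 11}
Component of 5: {1, 2, 3, 4, 5, 6, 7, 8, 9, 10, 11}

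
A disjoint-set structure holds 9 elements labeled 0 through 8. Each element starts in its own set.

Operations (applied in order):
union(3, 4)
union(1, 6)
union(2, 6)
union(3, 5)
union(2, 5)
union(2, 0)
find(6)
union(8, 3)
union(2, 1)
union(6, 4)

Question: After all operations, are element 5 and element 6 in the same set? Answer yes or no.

Step 1: union(3, 4) -> merged; set of 3 now {3, 4}
Step 2: union(1, 6) -> merged; set of 1 now {1, 6}
Step 3: union(2, 6) -> merged; set of 2 now {1, 2, 6}
Step 4: union(3, 5) -> merged; set of 3 now {3, 4, 5}
Step 5: union(2, 5) -> merged; set of 2 now {1, 2, 3, 4, 5, 6}
Step 6: union(2, 0) -> merged; set of 2 now {0, 1, 2, 3, 4, 5, 6}
Step 7: find(6) -> no change; set of 6 is {0, 1, 2, 3, 4, 5, 6}
Step 8: union(8, 3) -> merged; set of 8 now {0, 1, 2, 3, 4, 5, 6, 8}
Step 9: union(2, 1) -> already same set; set of 2 now {0, 1, 2, 3, 4, 5, 6, 8}
Step 10: union(6, 4) -> already same set; set of 6 now {0, 1, 2, 3, 4, 5, 6, 8}
Set of 5: {0, 1, 2, 3, 4, 5, 6, 8}; 6 is a member.

Answer: yes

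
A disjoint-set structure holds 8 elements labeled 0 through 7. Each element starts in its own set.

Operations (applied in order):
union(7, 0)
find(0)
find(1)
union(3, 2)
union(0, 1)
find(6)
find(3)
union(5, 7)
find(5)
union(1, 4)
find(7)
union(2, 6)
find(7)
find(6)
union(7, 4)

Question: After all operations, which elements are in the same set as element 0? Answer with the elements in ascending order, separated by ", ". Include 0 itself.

Step 1: union(7, 0) -> merged; set of 7 now {0, 7}
Step 2: find(0) -> no change; set of 0 is {0, 7}
Step 3: find(1) -> no change; set of 1 is {1}
Step 4: union(3, 2) -> merged; set of 3 now {2, 3}
Step 5: union(0, 1) -> merged; set of 0 now {0, 1, 7}
Step 6: find(6) -> no change; set of 6 is {6}
Step 7: find(3) -> no change; set of 3 is {2, 3}
Step 8: union(5, 7) -> merged; set of 5 now {0, 1, 5, 7}
Step 9: find(5) -> no change; set of 5 is {0, 1, 5, 7}
Step 10: union(1, 4) -> merged; set of 1 now {0, 1, 4, 5, 7}
Step 11: find(7) -> no change; set of 7 is {0, 1, 4, 5, 7}
Step 12: union(2, 6) -> merged; set of 2 now {2, 3, 6}
Step 13: find(7) -> no change; set of 7 is {0, 1, 4, 5, 7}
Step 14: find(6) -> no change; set of 6 is {2, 3, 6}
Step 15: union(7, 4) -> already same set; set of 7 now {0, 1, 4, 5, 7}
Component of 0: {0, 1, 4, 5, 7}

Answer: 0, 1, 4, 5, 7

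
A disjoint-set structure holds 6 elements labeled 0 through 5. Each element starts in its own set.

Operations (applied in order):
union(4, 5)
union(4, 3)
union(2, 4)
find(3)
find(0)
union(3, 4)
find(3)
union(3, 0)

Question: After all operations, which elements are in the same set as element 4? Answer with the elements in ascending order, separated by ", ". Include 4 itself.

Answer: 0, 2, 3, 4, 5

Derivation:
Step 1: union(4, 5) -> merged; set of 4 now {4, 5}
Step 2: union(4, 3) -> merged; set of 4 now {3, 4, 5}
Step 3: union(2, 4) -> merged; set of 2 now {2, 3, 4, 5}
Step 4: find(3) -> no change; set of 3 is {2, 3, 4, 5}
Step 5: find(0) -> no change; set of 0 is {0}
Step 6: union(3, 4) -> already same set; set of 3 now {2, 3, 4, 5}
Step 7: find(3) -> no change; set of 3 is {2, 3, 4, 5}
Step 8: union(3, 0) -> merged; set of 3 now {0, 2, 3, 4, 5}
Component of 4: {0, 2, 3, 4, 5}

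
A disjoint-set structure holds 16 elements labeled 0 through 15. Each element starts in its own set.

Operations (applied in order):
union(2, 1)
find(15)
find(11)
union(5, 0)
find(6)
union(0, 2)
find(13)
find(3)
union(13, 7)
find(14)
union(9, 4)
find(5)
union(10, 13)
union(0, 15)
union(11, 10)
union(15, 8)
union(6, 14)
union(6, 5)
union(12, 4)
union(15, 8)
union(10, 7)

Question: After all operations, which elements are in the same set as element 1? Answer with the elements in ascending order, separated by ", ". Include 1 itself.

Answer: 0, 1, 2, 5, 6, 8, 14, 15

Derivation:
Step 1: union(2, 1) -> merged; set of 2 now {1, 2}
Step 2: find(15) -> no change; set of 15 is {15}
Step 3: find(11) -> no change; set of 11 is {11}
Step 4: union(5, 0) -> merged; set of 5 now {0, 5}
Step 5: find(6) -> no change; set of 6 is {6}
Step 6: union(0, 2) -> merged; set of 0 now {0, 1, 2, 5}
Step 7: find(13) -> no change; set of 13 is {13}
Step 8: find(3) -> no change; set of 3 is {3}
Step 9: union(13, 7) -> merged; set of 13 now {7, 13}
Step 10: find(14) -> no change; set of 14 is {14}
Step 11: union(9, 4) -> merged; set of 9 now {4, 9}
Step 12: find(5) -> no change; set of 5 is {0, 1, 2, 5}
Step 13: union(10, 13) -> merged; set of 10 now {7, 10, 13}
Step 14: union(0, 15) -> merged; set of 0 now {0, 1, 2, 5, 15}
Step 15: union(11, 10) -> merged; set of 11 now {7, 10, 11, 13}
Step 16: union(15, 8) -> merged; set of 15 now {0, 1, 2, 5, 8, 15}
Step 17: union(6, 14) -> merged; set of 6 now {6, 14}
Step 18: union(6, 5) -> merged; set of 6 now {0, 1, 2, 5, 6, 8, 14, 15}
Step 19: union(12, 4) -> merged; set of 12 now {4, 9, 12}
Step 20: union(15, 8) -> already same set; set of 15 now {0, 1, 2, 5, 6, 8, 14, 15}
Step 21: union(10, 7) -> already same set; set of 10 now {7, 10, 11, 13}
Component of 1: {0, 1, 2, 5, 6, 8, 14, 15}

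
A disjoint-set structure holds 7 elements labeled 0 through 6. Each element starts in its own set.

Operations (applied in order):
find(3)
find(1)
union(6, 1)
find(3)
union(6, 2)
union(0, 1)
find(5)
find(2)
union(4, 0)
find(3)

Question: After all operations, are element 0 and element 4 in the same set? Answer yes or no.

Step 1: find(3) -> no change; set of 3 is {3}
Step 2: find(1) -> no change; set of 1 is {1}
Step 3: union(6, 1) -> merged; set of 6 now {1, 6}
Step 4: find(3) -> no change; set of 3 is {3}
Step 5: union(6, 2) -> merged; set of 6 now {1, 2, 6}
Step 6: union(0, 1) -> merged; set of 0 now {0, 1, 2, 6}
Step 7: find(5) -> no change; set of 5 is {5}
Step 8: find(2) -> no change; set of 2 is {0, 1, 2, 6}
Step 9: union(4, 0) -> merged; set of 4 now {0, 1, 2, 4, 6}
Step 10: find(3) -> no change; set of 3 is {3}
Set of 0: {0, 1, 2, 4, 6}; 4 is a member.

Answer: yes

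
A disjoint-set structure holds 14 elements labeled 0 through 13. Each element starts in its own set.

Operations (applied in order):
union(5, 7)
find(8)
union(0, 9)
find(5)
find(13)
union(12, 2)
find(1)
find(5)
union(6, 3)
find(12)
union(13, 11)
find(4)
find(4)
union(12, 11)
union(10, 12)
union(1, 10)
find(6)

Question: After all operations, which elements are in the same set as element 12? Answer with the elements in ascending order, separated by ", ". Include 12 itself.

Step 1: union(5, 7) -> merged; set of 5 now {5, 7}
Step 2: find(8) -> no change; set of 8 is {8}
Step 3: union(0, 9) -> merged; set of 0 now {0, 9}
Step 4: find(5) -> no change; set of 5 is {5, 7}
Step 5: find(13) -> no change; set of 13 is {13}
Step 6: union(12, 2) -> merged; set of 12 now {2, 12}
Step 7: find(1) -> no change; set of 1 is {1}
Step 8: find(5) -> no change; set of 5 is {5, 7}
Step 9: union(6, 3) -> merged; set of 6 now {3, 6}
Step 10: find(12) -> no change; set of 12 is {2, 12}
Step 11: union(13, 11) -> merged; set of 13 now {11, 13}
Step 12: find(4) -> no change; set of 4 is {4}
Step 13: find(4) -> no change; set of 4 is {4}
Step 14: union(12, 11) -> merged; set of 12 now {2, 11, 12, 13}
Step 15: union(10, 12) -> merged; set of 10 now {2, 10, 11, 12, 13}
Step 16: union(1, 10) -> merged; set of 1 now {1, 2, 10, 11, 12, 13}
Step 17: find(6) -> no change; set of 6 is {3, 6}
Component of 12: {1, 2, 10, 11, 12, 13}

Answer: 1, 2, 10, 11, 12, 13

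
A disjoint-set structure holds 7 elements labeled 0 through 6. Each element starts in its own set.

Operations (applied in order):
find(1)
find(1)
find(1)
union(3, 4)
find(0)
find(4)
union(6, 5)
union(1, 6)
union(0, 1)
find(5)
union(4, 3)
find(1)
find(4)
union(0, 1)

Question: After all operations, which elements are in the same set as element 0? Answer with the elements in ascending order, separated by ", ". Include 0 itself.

Answer: 0, 1, 5, 6

Derivation:
Step 1: find(1) -> no change; set of 1 is {1}
Step 2: find(1) -> no change; set of 1 is {1}
Step 3: find(1) -> no change; set of 1 is {1}
Step 4: union(3, 4) -> merged; set of 3 now {3, 4}
Step 5: find(0) -> no change; set of 0 is {0}
Step 6: find(4) -> no change; set of 4 is {3, 4}
Step 7: union(6, 5) -> merged; set of 6 now {5, 6}
Step 8: union(1, 6) -> merged; set of 1 now {1, 5, 6}
Step 9: union(0, 1) -> merged; set of 0 now {0, 1, 5, 6}
Step 10: find(5) -> no change; set of 5 is {0, 1, 5, 6}
Step 11: union(4, 3) -> already same set; set of 4 now {3, 4}
Step 12: find(1) -> no change; set of 1 is {0, 1, 5, 6}
Step 13: find(4) -> no change; set of 4 is {3, 4}
Step 14: union(0, 1) -> already same set; set of 0 now {0, 1, 5, 6}
Component of 0: {0, 1, 5, 6}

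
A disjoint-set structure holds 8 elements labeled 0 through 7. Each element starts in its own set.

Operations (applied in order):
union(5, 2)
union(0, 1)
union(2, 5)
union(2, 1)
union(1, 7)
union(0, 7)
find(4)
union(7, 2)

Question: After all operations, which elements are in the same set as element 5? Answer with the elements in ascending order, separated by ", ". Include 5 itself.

Step 1: union(5, 2) -> merged; set of 5 now {2, 5}
Step 2: union(0, 1) -> merged; set of 0 now {0, 1}
Step 3: union(2, 5) -> already same set; set of 2 now {2, 5}
Step 4: union(2, 1) -> merged; set of 2 now {0, 1, 2, 5}
Step 5: union(1, 7) -> merged; set of 1 now {0, 1, 2, 5, 7}
Step 6: union(0, 7) -> already same set; set of 0 now {0, 1, 2, 5, 7}
Step 7: find(4) -> no change; set of 4 is {4}
Step 8: union(7, 2) -> already same set; set of 7 now {0, 1, 2, 5, 7}
Component of 5: {0, 1, 2, 5, 7}

Answer: 0, 1, 2, 5, 7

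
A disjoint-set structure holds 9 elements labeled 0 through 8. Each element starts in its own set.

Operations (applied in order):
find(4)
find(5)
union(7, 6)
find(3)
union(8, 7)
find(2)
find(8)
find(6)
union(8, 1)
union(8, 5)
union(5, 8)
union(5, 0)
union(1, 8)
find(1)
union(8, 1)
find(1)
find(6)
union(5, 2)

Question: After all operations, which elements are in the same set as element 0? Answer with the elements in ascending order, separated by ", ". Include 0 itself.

Answer: 0, 1, 2, 5, 6, 7, 8

Derivation:
Step 1: find(4) -> no change; set of 4 is {4}
Step 2: find(5) -> no change; set of 5 is {5}
Step 3: union(7, 6) -> merged; set of 7 now {6, 7}
Step 4: find(3) -> no change; set of 3 is {3}
Step 5: union(8, 7) -> merged; set of 8 now {6, 7, 8}
Step 6: find(2) -> no change; set of 2 is {2}
Step 7: find(8) -> no change; set of 8 is {6, 7, 8}
Step 8: find(6) -> no change; set of 6 is {6, 7, 8}
Step 9: union(8, 1) -> merged; set of 8 now {1, 6, 7, 8}
Step 10: union(8, 5) -> merged; set of 8 now {1, 5, 6, 7, 8}
Step 11: union(5, 8) -> already same set; set of 5 now {1, 5, 6, 7, 8}
Step 12: union(5, 0) -> merged; set of 5 now {0, 1, 5, 6, 7, 8}
Step 13: union(1, 8) -> already same set; set of 1 now {0, 1, 5, 6, 7, 8}
Step 14: find(1) -> no change; set of 1 is {0, 1, 5, 6, 7, 8}
Step 15: union(8, 1) -> already same set; set of 8 now {0, 1, 5, 6, 7, 8}
Step 16: find(1) -> no change; set of 1 is {0, 1, 5, 6, 7, 8}
Step 17: find(6) -> no change; set of 6 is {0, 1, 5, 6, 7, 8}
Step 18: union(5, 2) -> merged; set of 5 now {0, 1, 2, 5, 6, 7, 8}
Component of 0: {0, 1, 2, 5, 6, 7, 8}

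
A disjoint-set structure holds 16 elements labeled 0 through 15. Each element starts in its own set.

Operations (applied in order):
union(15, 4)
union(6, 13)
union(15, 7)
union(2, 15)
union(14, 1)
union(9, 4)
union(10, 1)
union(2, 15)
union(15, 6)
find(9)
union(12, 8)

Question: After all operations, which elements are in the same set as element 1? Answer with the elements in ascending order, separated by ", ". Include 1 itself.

Step 1: union(15, 4) -> merged; set of 15 now {4, 15}
Step 2: union(6, 13) -> merged; set of 6 now {6, 13}
Step 3: union(15, 7) -> merged; set of 15 now {4, 7, 15}
Step 4: union(2, 15) -> merged; set of 2 now {2, 4, 7, 15}
Step 5: union(14, 1) -> merged; set of 14 now {1, 14}
Step 6: union(9, 4) -> merged; set of 9 now {2, 4, 7, 9, 15}
Step 7: union(10, 1) -> merged; set of 10 now {1, 10, 14}
Step 8: union(2, 15) -> already same set; set of 2 now {2, 4, 7, 9, 15}
Step 9: union(15, 6) -> merged; set of 15 now {2, 4, 6, 7, 9, 13, 15}
Step 10: find(9) -> no change; set of 9 is {2, 4, 6, 7, 9, 13, 15}
Step 11: union(12, 8) -> merged; set of 12 now {8, 12}
Component of 1: {1, 10, 14}

Answer: 1, 10, 14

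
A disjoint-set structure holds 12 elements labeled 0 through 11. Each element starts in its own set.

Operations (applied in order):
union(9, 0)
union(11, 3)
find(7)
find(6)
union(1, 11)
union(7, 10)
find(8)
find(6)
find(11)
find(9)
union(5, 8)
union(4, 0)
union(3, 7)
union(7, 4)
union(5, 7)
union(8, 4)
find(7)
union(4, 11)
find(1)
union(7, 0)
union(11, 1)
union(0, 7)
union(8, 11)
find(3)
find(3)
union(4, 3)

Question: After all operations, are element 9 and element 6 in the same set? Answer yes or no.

Answer: no

Derivation:
Step 1: union(9, 0) -> merged; set of 9 now {0, 9}
Step 2: union(11, 3) -> merged; set of 11 now {3, 11}
Step 3: find(7) -> no change; set of 7 is {7}
Step 4: find(6) -> no change; set of 6 is {6}
Step 5: union(1, 11) -> merged; set of 1 now {1, 3, 11}
Step 6: union(7, 10) -> merged; set of 7 now {7, 10}
Step 7: find(8) -> no change; set of 8 is {8}
Step 8: find(6) -> no change; set of 6 is {6}
Step 9: find(11) -> no change; set of 11 is {1, 3, 11}
Step 10: find(9) -> no change; set of 9 is {0, 9}
Step 11: union(5, 8) -> merged; set of 5 now {5, 8}
Step 12: union(4, 0) -> merged; set of 4 now {0, 4, 9}
Step 13: union(3, 7) -> merged; set of 3 now {1, 3, 7, 10, 11}
Step 14: union(7, 4) -> merged; set of 7 now {0, 1, 3, 4, 7, 9, 10, 11}
Step 15: union(5, 7) -> merged; set of 5 now {0, 1, 3, 4, 5, 7, 8, 9, 10, 11}
Step 16: union(8, 4) -> already same set; set of 8 now {0, 1, 3, 4, 5, 7, 8, 9, 10, 11}
Step 17: find(7) -> no change; set of 7 is {0, 1, 3, 4, 5, 7, 8, 9, 10, 11}
Step 18: union(4, 11) -> already same set; set of 4 now {0, 1, 3, 4, 5, 7, 8, 9, 10, 11}
Step 19: find(1) -> no change; set of 1 is {0, 1, 3, 4, 5, 7, 8, 9, 10, 11}
Step 20: union(7, 0) -> already same set; set of 7 now {0, 1, 3, 4, 5, 7, 8, 9, 10, 11}
Step 21: union(11, 1) -> already same set; set of 11 now {0, 1, 3, 4, 5, 7, 8, 9, 10, 11}
Step 22: union(0, 7) -> already same set; set of 0 now {0, 1, 3, 4, 5, 7, 8, 9, 10, 11}
Step 23: union(8, 11) -> already same set; set of 8 now {0, 1, 3, 4, 5, 7, 8, 9, 10, 11}
Step 24: find(3) -> no change; set of 3 is {0, 1, 3, 4, 5, 7, 8, 9, 10, 11}
Step 25: find(3) -> no change; set of 3 is {0, 1, 3, 4, 5, 7, 8, 9, 10, 11}
Step 26: union(4, 3) -> already same set; set of 4 now {0, 1, 3, 4, 5, 7, 8, 9, 10, 11}
Set of 9: {0, 1, 3, 4, 5, 7, 8, 9, 10, 11}; 6 is not a member.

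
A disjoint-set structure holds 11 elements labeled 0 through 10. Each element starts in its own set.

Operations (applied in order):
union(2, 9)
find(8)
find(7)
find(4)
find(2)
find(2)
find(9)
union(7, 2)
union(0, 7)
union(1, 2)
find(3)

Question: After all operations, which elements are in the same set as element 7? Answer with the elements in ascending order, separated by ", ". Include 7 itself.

Answer: 0, 1, 2, 7, 9

Derivation:
Step 1: union(2, 9) -> merged; set of 2 now {2, 9}
Step 2: find(8) -> no change; set of 8 is {8}
Step 3: find(7) -> no change; set of 7 is {7}
Step 4: find(4) -> no change; set of 4 is {4}
Step 5: find(2) -> no change; set of 2 is {2, 9}
Step 6: find(2) -> no change; set of 2 is {2, 9}
Step 7: find(9) -> no change; set of 9 is {2, 9}
Step 8: union(7, 2) -> merged; set of 7 now {2, 7, 9}
Step 9: union(0, 7) -> merged; set of 0 now {0, 2, 7, 9}
Step 10: union(1, 2) -> merged; set of 1 now {0, 1, 2, 7, 9}
Step 11: find(3) -> no change; set of 3 is {3}
Component of 7: {0, 1, 2, 7, 9}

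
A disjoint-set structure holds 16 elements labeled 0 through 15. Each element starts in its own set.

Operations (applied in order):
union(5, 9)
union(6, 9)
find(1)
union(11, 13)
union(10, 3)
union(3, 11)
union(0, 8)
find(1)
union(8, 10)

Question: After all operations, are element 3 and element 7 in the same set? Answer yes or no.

Step 1: union(5, 9) -> merged; set of 5 now {5, 9}
Step 2: union(6, 9) -> merged; set of 6 now {5, 6, 9}
Step 3: find(1) -> no change; set of 1 is {1}
Step 4: union(11, 13) -> merged; set of 11 now {11, 13}
Step 5: union(10, 3) -> merged; set of 10 now {3, 10}
Step 6: union(3, 11) -> merged; set of 3 now {3, 10, 11, 13}
Step 7: union(0, 8) -> merged; set of 0 now {0, 8}
Step 8: find(1) -> no change; set of 1 is {1}
Step 9: union(8, 10) -> merged; set of 8 now {0, 3, 8, 10, 11, 13}
Set of 3: {0, 3, 8, 10, 11, 13}; 7 is not a member.

Answer: no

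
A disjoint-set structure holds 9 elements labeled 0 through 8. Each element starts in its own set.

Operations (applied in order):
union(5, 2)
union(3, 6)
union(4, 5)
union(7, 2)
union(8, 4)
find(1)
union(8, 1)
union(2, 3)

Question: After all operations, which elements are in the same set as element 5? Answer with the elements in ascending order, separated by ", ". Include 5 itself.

Step 1: union(5, 2) -> merged; set of 5 now {2, 5}
Step 2: union(3, 6) -> merged; set of 3 now {3, 6}
Step 3: union(4, 5) -> merged; set of 4 now {2, 4, 5}
Step 4: union(7, 2) -> merged; set of 7 now {2, 4, 5, 7}
Step 5: union(8, 4) -> merged; set of 8 now {2, 4, 5, 7, 8}
Step 6: find(1) -> no change; set of 1 is {1}
Step 7: union(8, 1) -> merged; set of 8 now {1, 2, 4, 5, 7, 8}
Step 8: union(2, 3) -> merged; set of 2 now {1, 2, 3, 4, 5, 6, 7, 8}
Component of 5: {1, 2, 3, 4, 5, 6, 7, 8}

Answer: 1, 2, 3, 4, 5, 6, 7, 8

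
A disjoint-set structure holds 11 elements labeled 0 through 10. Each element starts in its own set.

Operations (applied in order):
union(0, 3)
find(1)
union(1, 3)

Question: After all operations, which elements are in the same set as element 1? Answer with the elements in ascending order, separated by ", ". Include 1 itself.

Step 1: union(0, 3) -> merged; set of 0 now {0, 3}
Step 2: find(1) -> no change; set of 1 is {1}
Step 3: union(1, 3) -> merged; set of 1 now {0, 1, 3}
Component of 1: {0, 1, 3}

Answer: 0, 1, 3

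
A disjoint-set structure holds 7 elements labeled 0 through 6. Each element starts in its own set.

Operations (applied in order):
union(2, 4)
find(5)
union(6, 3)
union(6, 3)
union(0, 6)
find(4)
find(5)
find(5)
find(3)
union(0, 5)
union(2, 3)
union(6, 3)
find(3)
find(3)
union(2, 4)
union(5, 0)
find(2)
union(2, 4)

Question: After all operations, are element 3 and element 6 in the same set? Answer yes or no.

Answer: yes

Derivation:
Step 1: union(2, 4) -> merged; set of 2 now {2, 4}
Step 2: find(5) -> no change; set of 5 is {5}
Step 3: union(6, 3) -> merged; set of 6 now {3, 6}
Step 4: union(6, 3) -> already same set; set of 6 now {3, 6}
Step 5: union(0, 6) -> merged; set of 0 now {0, 3, 6}
Step 6: find(4) -> no change; set of 4 is {2, 4}
Step 7: find(5) -> no change; set of 5 is {5}
Step 8: find(5) -> no change; set of 5 is {5}
Step 9: find(3) -> no change; set of 3 is {0, 3, 6}
Step 10: union(0, 5) -> merged; set of 0 now {0, 3, 5, 6}
Step 11: union(2, 3) -> merged; set of 2 now {0, 2, 3, 4, 5, 6}
Step 12: union(6, 3) -> already same set; set of 6 now {0, 2, 3, 4, 5, 6}
Step 13: find(3) -> no change; set of 3 is {0, 2, 3, 4, 5, 6}
Step 14: find(3) -> no change; set of 3 is {0, 2, 3, 4, 5, 6}
Step 15: union(2, 4) -> already same set; set of 2 now {0, 2, 3, 4, 5, 6}
Step 16: union(5, 0) -> already same set; set of 5 now {0, 2, 3, 4, 5, 6}
Step 17: find(2) -> no change; set of 2 is {0, 2, 3, 4, 5, 6}
Step 18: union(2, 4) -> already same set; set of 2 now {0, 2, 3, 4, 5, 6}
Set of 3: {0, 2, 3, 4, 5, 6}; 6 is a member.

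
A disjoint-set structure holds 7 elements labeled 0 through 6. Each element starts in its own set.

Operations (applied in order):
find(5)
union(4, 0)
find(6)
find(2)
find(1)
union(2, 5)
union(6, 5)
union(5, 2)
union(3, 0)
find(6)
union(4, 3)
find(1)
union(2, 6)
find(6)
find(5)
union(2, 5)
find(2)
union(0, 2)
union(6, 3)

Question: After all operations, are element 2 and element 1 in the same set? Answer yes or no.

Answer: no

Derivation:
Step 1: find(5) -> no change; set of 5 is {5}
Step 2: union(4, 0) -> merged; set of 4 now {0, 4}
Step 3: find(6) -> no change; set of 6 is {6}
Step 4: find(2) -> no change; set of 2 is {2}
Step 5: find(1) -> no change; set of 1 is {1}
Step 6: union(2, 5) -> merged; set of 2 now {2, 5}
Step 7: union(6, 5) -> merged; set of 6 now {2, 5, 6}
Step 8: union(5, 2) -> already same set; set of 5 now {2, 5, 6}
Step 9: union(3, 0) -> merged; set of 3 now {0, 3, 4}
Step 10: find(6) -> no change; set of 6 is {2, 5, 6}
Step 11: union(4, 3) -> already same set; set of 4 now {0, 3, 4}
Step 12: find(1) -> no change; set of 1 is {1}
Step 13: union(2, 6) -> already same set; set of 2 now {2, 5, 6}
Step 14: find(6) -> no change; set of 6 is {2, 5, 6}
Step 15: find(5) -> no change; set of 5 is {2, 5, 6}
Step 16: union(2, 5) -> already same set; set of 2 now {2, 5, 6}
Step 17: find(2) -> no change; set of 2 is {2, 5, 6}
Step 18: union(0, 2) -> merged; set of 0 now {0, 2, 3, 4, 5, 6}
Step 19: union(6, 3) -> already same set; set of 6 now {0, 2, 3, 4, 5, 6}
Set of 2: {0, 2, 3, 4, 5, 6}; 1 is not a member.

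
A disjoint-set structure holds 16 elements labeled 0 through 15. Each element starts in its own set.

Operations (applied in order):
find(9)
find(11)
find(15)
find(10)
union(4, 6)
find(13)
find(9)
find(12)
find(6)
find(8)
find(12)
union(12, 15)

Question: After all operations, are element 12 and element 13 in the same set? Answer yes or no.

Answer: no

Derivation:
Step 1: find(9) -> no change; set of 9 is {9}
Step 2: find(11) -> no change; set of 11 is {11}
Step 3: find(15) -> no change; set of 15 is {15}
Step 4: find(10) -> no change; set of 10 is {10}
Step 5: union(4, 6) -> merged; set of 4 now {4, 6}
Step 6: find(13) -> no change; set of 13 is {13}
Step 7: find(9) -> no change; set of 9 is {9}
Step 8: find(12) -> no change; set of 12 is {12}
Step 9: find(6) -> no change; set of 6 is {4, 6}
Step 10: find(8) -> no change; set of 8 is {8}
Step 11: find(12) -> no change; set of 12 is {12}
Step 12: union(12, 15) -> merged; set of 12 now {12, 15}
Set of 12: {12, 15}; 13 is not a member.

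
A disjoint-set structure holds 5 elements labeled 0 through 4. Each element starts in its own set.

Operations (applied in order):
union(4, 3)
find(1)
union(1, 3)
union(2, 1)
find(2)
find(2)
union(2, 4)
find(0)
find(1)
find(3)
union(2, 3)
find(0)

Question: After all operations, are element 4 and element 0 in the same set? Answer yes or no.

Step 1: union(4, 3) -> merged; set of 4 now {3, 4}
Step 2: find(1) -> no change; set of 1 is {1}
Step 3: union(1, 3) -> merged; set of 1 now {1, 3, 4}
Step 4: union(2, 1) -> merged; set of 2 now {1, 2, 3, 4}
Step 5: find(2) -> no change; set of 2 is {1, 2, 3, 4}
Step 6: find(2) -> no change; set of 2 is {1, 2, 3, 4}
Step 7: union(2, 4) -> already same set; set of 2 now {1, 2, 3, 4}
Step 8: find(0) -> no change; set of 0 is {0}
Step 9: find(1) -> no change; set of 1 is {1, 2, 3, 4}
Step 10: find(3) -> no change; set of 3 is {1, 2, 3, 4}
Step 11: union(2, 3) -> already same set; set of 2 now {1, 2, 3, 4}
Step 12: find(0) -> no change; set of 0 is {0}
Set of 4: {1, 2, 3, 4}; 0 is not a member.

Answer: no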